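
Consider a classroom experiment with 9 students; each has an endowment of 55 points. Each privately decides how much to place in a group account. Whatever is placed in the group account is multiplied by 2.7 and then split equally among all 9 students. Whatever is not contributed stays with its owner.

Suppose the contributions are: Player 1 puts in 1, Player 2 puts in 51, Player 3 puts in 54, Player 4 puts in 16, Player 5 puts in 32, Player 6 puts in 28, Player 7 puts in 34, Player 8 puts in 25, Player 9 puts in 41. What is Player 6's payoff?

111.60 points

Total contributed: 1 + 51 + 54 + 16 + 32 + 28 + 34 + 25 + 41 = 282.
Each receives 2.7 × 282 / 9 = 84.60 from the group account.
Player 6 keeps 55 − 28 = 27, so Player 6's payoff is 27 + 84.60 = 111.60.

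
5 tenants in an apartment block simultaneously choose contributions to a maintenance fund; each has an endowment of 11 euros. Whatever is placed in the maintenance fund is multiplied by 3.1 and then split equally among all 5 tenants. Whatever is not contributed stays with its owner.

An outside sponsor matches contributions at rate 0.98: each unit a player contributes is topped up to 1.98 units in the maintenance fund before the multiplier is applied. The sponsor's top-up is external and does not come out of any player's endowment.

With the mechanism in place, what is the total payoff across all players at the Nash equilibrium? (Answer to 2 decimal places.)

337.59 euros

With the mechanism, a contributed unit returns 3.1 × 1.98 / 5 = 1.2276 per unit of net cost to the contributor — now above 1 — so contributing fully is weakly dominant for every player.
At the Nash equilibrium everyone contributes 11. Group total payoff = 3.1 × 1.98 × 55 = 337.59.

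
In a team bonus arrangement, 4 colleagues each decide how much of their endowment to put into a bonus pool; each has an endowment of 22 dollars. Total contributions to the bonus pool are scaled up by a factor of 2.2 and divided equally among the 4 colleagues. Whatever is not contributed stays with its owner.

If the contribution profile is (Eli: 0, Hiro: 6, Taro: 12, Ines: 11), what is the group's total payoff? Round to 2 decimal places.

122.80 dollars

Total contributed: 0 + 6 + 12 + 11 = 29; total kept: 4 × 22 − 29 = 59.
The bonus pool pays out 2.2 × 29 = 63.80 in aggregate.
Group total = 59 + 63.80 = 122.80.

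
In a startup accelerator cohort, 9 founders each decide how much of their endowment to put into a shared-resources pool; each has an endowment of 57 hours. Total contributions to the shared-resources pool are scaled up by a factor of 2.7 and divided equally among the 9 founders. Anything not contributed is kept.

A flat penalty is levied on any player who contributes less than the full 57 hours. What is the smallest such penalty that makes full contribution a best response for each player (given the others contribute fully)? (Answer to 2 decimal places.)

Given the others contribute fully, the best deviation is to contribute 0 (any partial contribution still incurs the fine and gives up units whose private return 0.3000 is below 1).
Deviating from 57 to 0 saves 57 hours but forfeits the deviator's share of the drop in the shared-resources pool: 2.7/9 × 57 = 17.10.
So the deviation gain is 57 − 17.10 = 39.90, and the fine must be at least 39.90 hours to wipe it out.

39.90 hours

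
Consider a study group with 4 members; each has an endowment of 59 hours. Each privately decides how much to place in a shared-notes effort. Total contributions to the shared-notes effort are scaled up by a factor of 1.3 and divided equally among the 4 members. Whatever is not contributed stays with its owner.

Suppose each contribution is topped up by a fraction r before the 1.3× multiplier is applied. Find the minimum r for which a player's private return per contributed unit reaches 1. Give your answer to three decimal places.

2.077

With matching at rate r, one contributed unit becomes (1 + r) in the shared-notes effort and returns 1.3 × (1 + r) / 4 to the contributor.
Setting this equal to 1: 1 + r = 4/1.3 = 3.0769.
So the minimum matching rate is r = 3.0769 − 1 = 2.077.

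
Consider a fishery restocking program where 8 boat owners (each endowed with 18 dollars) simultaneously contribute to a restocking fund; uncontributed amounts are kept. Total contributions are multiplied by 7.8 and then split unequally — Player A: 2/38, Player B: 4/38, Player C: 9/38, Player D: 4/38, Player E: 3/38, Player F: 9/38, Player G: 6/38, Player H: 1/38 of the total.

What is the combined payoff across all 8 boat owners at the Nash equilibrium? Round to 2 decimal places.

511.20 dollars

Player j's private return per contributed unit is 7.8 × (j's share). Contributing is weakly dominant for j when that share is at least 1/7.8 = 0.1282, and contributing 0 is dominant otherwise.
The shares above 0.1282 belong to Player C, Player F and Player G, contributing 18 each; the remaining 5 contribute 0. Total contributed: 54.
The restocking fund pays out 7.8 × 54 = 421.20 in total (split across the unequal shares, but the aggregate is all that matters for the group sum).
The 5 free-riders keep 18 each, adding 90. Group total = 90 + 421.20 = 511.20.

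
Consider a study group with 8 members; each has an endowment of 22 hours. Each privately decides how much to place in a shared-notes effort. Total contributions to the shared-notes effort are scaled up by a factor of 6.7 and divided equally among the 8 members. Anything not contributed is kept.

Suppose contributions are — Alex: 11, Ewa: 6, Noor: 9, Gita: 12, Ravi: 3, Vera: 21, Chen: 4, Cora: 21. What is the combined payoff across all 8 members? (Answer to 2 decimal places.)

671.90 hours

Total contributed: 11 + 6 + 9 + 12 + 3 + 21 + 4 + 21 = 87; total kept: 8 × 22 − 87 = 89.
The shared-notes effort pays out 6.7 × 87 = 582.90 in aggregate.
Group total = 89 + 582.90 = 671.90.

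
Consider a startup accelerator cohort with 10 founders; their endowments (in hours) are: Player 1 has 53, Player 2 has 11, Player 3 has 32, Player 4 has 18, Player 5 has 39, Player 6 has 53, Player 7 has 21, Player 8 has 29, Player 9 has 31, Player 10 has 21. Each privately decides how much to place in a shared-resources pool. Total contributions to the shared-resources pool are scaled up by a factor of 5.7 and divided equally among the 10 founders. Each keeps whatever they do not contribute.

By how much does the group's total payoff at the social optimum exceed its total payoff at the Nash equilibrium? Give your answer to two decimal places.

1447.60 hours

The private return per contributed unit is 5.7/10 = 0.5700 < 1 for every player regardless of endowment, so the Nash equilibrium is zero contribution and the group total is Σ E_j = 53 + 11 + 32 + 18 + 39 + 53 + 21 + 29 + 31 + 21 = 308.
Each contributed unit returns 5.700 to the group, so the social optimum is full contribution by everyone: group total = 5.700 × 308 = 1755.60.
Efficiency loss = (5.700 − 1) × 308 = 1447.60.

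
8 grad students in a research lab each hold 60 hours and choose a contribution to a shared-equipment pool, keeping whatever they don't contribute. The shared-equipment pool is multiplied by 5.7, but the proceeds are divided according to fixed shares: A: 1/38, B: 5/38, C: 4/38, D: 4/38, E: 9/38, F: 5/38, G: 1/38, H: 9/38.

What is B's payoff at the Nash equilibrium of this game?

150.00 hours

Each unit j contributes comes back to j as 5.7 × (j's share), so j prefers to contribute only if that share exceeds 1/5.7 = 0.1754; otherwise keeping the unit dominates.
E and H are above the threshold, contributing 60 each; the remaining 6 contribute 0. Total contributed: 120.
B keeps 60 and receives 5.7 × 120 × 5/38 = 90.00 from the shared-equipment pool, for a payoff of 150.00.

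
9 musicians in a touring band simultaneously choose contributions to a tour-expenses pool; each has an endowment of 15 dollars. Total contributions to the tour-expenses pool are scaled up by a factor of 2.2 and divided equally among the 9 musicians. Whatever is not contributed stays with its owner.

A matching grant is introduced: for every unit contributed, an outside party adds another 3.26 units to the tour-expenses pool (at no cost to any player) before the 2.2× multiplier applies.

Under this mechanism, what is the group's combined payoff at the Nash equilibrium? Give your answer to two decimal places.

Under the mechanism each unit contributed yields 2.2 × 4.26 / 9 = 1.0413 back to its contributor per unit of net cost, which exceeds 1, making full contribution the dominant choice for everyone.
At the Nash equilibrium everyone contributes 15. Group total payoff = 2.2 × 4.26 × 135 = 1265.22.

1265.22 dollars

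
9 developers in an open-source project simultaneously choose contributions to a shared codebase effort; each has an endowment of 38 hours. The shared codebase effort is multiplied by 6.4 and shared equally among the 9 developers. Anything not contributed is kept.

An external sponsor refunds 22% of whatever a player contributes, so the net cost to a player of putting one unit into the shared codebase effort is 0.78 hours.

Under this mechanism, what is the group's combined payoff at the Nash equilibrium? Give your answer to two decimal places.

342.00 hours

The effective private return is (6.4/9) / 0.78 = 0.9117, which is still under 1, so the mechanism doesn't change anyone's dominant strategy: zero contribution.
Everyone keeps their endowment and the group total is 9 × 38 = 342.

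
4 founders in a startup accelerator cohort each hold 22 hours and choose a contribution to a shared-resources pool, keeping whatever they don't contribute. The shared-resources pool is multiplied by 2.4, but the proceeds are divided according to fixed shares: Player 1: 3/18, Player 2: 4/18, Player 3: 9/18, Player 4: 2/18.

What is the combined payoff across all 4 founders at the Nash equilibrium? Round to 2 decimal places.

Each unit j contributes comes back to j as 2.4 × (j's share), so j prefers to contribute only if that share exceeds 1/2.4 = 0.4167; otherwise keeping the unit dominates.
Player 3 alone (share 9/18) is above the threshold, contributing 22; the remaining 3 contribute 0. Total contributed: 22.
The shared-resources pool pays out 2.4 × 22 = 52.80 in total (split across the unequal shares, but the aggregate is all that matters for the group sum).
The 3 free-riders keep 22 each, adding 66. Group total = 66 + 52.80 = 118.80.

118.80 hours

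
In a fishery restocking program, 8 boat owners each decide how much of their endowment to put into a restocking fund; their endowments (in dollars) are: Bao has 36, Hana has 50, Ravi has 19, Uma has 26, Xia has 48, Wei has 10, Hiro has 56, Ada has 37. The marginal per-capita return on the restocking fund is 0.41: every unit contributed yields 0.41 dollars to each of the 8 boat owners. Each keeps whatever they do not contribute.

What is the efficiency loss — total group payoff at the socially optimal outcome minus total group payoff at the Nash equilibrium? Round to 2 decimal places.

The private return per contributed unit is 0.41 < 1 for everyone, so the Nash equilibrium is zero contribution and the group total is Σ E_j = 36 + 50 + 19 + 26 + 48 + 10 + 56 + 37 = 282.
Each contributed unit returns 3.280 to the group, so the social optimum is full contribution by everyone: group total = 3.280 × 282 = 924.96.
Efficiency loss = (3.280 − 1) × 282 = 642.96.

642.96 dollars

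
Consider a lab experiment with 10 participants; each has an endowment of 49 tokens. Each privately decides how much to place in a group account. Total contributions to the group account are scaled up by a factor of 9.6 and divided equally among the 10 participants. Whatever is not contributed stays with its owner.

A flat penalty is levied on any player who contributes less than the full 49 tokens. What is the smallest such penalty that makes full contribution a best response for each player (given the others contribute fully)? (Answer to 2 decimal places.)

Given the others contribute fully, the best deviation is to contribute 0 (any partial contribution still incurs the fine and gives up units whose private return 0.9600 is below 1).
Deviating from 49 to 0 saves 49 tokens but forfeits the deviator's share of the drop in the group account: 9.6/10 × 49 = 47.04.
So the deviation gain is 49 − 47.04 = 1.96, and the fine must be at least 1.96 tokens to wipe it out.

1.96 tokens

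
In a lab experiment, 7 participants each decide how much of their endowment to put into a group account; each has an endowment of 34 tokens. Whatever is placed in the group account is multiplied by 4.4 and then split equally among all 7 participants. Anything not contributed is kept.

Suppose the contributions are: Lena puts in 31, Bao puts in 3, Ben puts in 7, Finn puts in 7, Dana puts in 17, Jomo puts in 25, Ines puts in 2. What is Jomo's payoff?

66.83 tokens

Total contributed: 31 + 3 + 7 + 7 + 17 + 25 + 2 = 92.
Each receives 4.4 × 92 / 7 = 57.83 from the group account.
Jomo keeps 34 − 25 = 9, so Jomo's payoff is 9 + 57.83 = 66.83.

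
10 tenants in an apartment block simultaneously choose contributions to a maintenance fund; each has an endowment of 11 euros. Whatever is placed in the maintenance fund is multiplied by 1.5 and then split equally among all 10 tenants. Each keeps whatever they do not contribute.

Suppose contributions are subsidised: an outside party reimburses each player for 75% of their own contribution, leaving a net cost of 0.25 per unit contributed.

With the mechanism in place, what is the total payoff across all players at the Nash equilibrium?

110.00 euros

The effective private return is (1.5/10) / 0.25 = 0.6000, which is still under 1, so the mechanism doesn't change anyone's dominant strategy: zero contribution.
At the Nash equilibrium no one contributes; group total payoff = 10 × 11 = 110.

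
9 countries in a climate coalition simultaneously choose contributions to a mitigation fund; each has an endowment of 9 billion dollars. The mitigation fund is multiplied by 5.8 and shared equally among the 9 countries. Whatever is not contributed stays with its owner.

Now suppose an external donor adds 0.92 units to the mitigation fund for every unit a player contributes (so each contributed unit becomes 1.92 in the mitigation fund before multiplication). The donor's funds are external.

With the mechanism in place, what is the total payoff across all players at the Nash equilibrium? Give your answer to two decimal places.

902.02 billion dollars

Under the mechanism each unit contributed yields 5.8 × 1.92 / 9 = 1.2373 back to its contributor per unit of net cost, which exceeds 1, making full contribution the dominant choice for everyone.
At the Nash equilibrium everyone contributes 9. Group total payoff = 5.8 × 1.92 × 81 = 902.02.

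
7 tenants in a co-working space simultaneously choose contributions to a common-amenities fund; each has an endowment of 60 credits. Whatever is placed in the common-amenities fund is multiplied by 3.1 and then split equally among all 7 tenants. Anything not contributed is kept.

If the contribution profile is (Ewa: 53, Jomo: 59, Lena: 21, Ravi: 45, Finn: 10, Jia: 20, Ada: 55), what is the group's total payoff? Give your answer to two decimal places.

Total contributed: 53 + 59 + 21 + 45 + 10 + 20 + 55 = 263; total kept: 7 × 60 − 263 = 157.
The common-amenities fund pays out 3.1 × 263 = 815.30 in aggregate.
Group total = 157 + 815.30 = 972.30.

972.30 credits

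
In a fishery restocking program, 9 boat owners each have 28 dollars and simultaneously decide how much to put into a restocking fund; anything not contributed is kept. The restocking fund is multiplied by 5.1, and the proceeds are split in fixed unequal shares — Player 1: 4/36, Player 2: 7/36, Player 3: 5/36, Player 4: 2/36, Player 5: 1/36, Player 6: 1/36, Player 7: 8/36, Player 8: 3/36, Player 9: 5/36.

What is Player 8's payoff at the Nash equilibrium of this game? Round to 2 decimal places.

A player with share s gets back 5.1·s per unit contributed, so full contribution is dominant for anyone with s > 1/5.1 = 0.1961 and zero contribution is dominant for anyone below.
The only share above 0.1961 is Player 7's 8/36, contributing 28; the remaining 8 contribute 0. Total contributed: 28.
Player 8 keeps 28 and receives 5.1 × 28 × 3/36 = 11.90 from the restocking fund, for a payoff of 39.90.

39.90 dollars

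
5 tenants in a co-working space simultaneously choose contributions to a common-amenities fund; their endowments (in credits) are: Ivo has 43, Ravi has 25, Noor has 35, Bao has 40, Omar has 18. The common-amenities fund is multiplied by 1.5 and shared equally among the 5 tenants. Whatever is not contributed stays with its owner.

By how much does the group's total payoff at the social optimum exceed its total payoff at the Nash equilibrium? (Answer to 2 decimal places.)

80.50 credits

The private return per contributed unit is 1.5/5 = 0.3000 < 1 for every player regardless of endowment, so the Nash equilibrium is zero contribution and the group total is Σ E_j = 43 + 25 + 35 + 40 + 18 = 161.
Each contributed unit returns 1.500 to the group, so the social optimum is full contribution by everyone: group total = 1.500 × 161 = 241.50.
Efficiency loss = (1.500 − 1) × 161 = 80.50.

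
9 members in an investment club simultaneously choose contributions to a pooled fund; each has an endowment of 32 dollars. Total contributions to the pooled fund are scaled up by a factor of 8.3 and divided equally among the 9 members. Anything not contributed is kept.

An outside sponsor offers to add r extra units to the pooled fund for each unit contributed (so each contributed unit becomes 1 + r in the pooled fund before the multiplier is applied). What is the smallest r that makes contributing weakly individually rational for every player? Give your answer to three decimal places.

0.084

With matching at rate r, one contributed unit becomes (1 + r) in the pooled fund and returns 8.3 × (1 + r) / 9 to the contributor.
Setting this equal to 1: 1 + r = 9/8.3 = 1.0843.
So the minimum matching rate is r = 1.0843 − 1 = 0.084.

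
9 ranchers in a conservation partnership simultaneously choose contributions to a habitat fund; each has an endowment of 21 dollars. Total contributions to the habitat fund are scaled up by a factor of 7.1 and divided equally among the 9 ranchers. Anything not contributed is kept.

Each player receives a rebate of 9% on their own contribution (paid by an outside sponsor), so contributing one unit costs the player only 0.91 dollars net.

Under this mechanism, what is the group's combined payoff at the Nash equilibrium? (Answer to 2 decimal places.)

189.00 dollars

Even with the mechanism, each unit contributed returns only (7.1/9) / 0.91 = 0.8669 per unit of net cost, so contributing nothing is still dominant.
At the Nash equilibrium no one contributes; group total payoff = 9 × 21 = 189.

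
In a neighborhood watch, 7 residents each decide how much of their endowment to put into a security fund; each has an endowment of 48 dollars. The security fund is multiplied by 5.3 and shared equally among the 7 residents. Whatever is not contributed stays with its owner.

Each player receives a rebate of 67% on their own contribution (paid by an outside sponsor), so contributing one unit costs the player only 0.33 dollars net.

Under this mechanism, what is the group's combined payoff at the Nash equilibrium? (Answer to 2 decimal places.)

2005.92 dollars

Under the mechanism each unit contributed yields (5.3/7) / 0.33 = 2.2944 back to its contributor per unit of net cost, which exceeds 1, making full contribution the dominant choice for everyone.
At the Nash equilibrium everyone contributes 48. Group total payoff = 7 × (48 × 0.67 + 5.3 × 48) = 2005.92.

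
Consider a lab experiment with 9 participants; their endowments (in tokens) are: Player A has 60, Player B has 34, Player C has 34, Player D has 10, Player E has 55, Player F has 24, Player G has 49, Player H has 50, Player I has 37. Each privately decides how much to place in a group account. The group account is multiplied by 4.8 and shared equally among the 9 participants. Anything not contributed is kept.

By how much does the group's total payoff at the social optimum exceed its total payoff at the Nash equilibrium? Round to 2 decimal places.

The private return per contributed unit is 4.8/9 = 0.5333 < 1 for every player regardless of endowment, so the Nash equilibrium is zero contribution and the group total is Σ E_j = 60 + 34 + 34 + 10 + 55 + 24 + 49 + 50 + 37 = 353.
Each contributed unit returns 4.800 to the group, so the social optimum is full contribution by everyone: group total = 4.800 × 353 = 1694.40.
Efficiency loss = (4.800 − 1) × 353 = 1341.40.

1341.40 tokens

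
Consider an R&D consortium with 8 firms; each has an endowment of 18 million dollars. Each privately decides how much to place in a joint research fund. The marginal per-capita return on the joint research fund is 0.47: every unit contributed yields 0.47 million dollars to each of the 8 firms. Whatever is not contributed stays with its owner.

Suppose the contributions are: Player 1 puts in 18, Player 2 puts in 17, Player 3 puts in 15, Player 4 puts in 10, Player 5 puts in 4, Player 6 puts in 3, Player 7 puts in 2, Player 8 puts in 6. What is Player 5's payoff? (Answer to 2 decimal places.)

49.25 million dollars

Total contributed: 18 + 17 + 15 + 10 + 4 + 3 + 2 + 6 = 75.
Each receives 0.47 × 75 = 35.25 from the joint research fund.
Player 5 keeps 18 − 4 = 14, so Player 5's payoff is 14 + 35.25 = 49.25.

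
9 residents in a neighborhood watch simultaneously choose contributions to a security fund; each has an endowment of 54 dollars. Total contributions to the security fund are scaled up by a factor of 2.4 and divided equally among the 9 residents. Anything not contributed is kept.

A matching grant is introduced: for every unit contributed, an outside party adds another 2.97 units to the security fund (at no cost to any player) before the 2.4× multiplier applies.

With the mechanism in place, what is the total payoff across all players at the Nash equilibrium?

4630.61 dollars

The effective private return per unit is now 2.4 × 3.97 / 9 = 1.0587 > 1, so every player's dominant strategy flips to full contribution.
So the Nash equilibrium is full contribution by all 9; the group earns 2.4 × 3.97 × 486 = 4630.61.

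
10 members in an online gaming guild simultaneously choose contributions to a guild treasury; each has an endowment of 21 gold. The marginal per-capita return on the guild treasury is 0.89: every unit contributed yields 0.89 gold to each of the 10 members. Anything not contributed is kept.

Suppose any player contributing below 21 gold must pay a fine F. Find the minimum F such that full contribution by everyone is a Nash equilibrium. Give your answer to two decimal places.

Given the others contribute fully, the best deviation is to contribute 0 (any partial contribution still incurs the fine and gives up units whose private return 0.89 is below 1).
Deviating from 21 to 0 saves 21 gold but forfeits the deviator's share of the drop in the guild treasury: 0.89 × 21 = 18.69.
So the deviation gain is 21 − 18.69 = 2.31, and the fine must be at least 2.31 gold to wipe it out.

2.31 gold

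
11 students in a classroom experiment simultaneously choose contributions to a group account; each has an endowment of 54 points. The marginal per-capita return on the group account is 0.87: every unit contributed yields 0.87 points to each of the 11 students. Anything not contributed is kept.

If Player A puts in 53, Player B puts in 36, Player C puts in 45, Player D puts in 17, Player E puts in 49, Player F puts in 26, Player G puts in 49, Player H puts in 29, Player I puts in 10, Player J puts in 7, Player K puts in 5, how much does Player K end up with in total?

332.62 points

Total contributed: 53 + 36 + 45 + 17 + 49 + 26 + 49 + 29 + 10 + 7 + 5 = 326.
Each receives 0.87 × 326 = 283.62 from the group account.
Player K keeps 54 − 5 = 49, so Player K's payoff is 49 + 283.62 = 332.62.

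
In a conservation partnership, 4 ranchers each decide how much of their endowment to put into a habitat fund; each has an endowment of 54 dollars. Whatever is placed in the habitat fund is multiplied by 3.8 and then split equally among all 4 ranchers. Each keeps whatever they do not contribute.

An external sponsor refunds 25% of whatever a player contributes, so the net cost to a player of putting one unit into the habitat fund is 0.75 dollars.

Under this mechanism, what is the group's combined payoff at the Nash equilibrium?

874.80 dollars

The effective private return per unit is now (3.8/4) / 0.75 = 1.2667 > 1, so every player's dominant strategy flips to full contribution.
At the Nash equilibrium everyone contributes 54. Group total payoff = 4 × (54 × 0.25 + 3.8 × 54) = 874.80.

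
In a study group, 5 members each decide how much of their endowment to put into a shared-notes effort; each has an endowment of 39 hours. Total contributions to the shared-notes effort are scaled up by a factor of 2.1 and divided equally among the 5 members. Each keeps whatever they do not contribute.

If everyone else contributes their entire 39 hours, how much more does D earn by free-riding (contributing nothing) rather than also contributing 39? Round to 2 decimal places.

22.62 hours

Switching from a contribution of 39 to 0 lets D keep an extra 39 hours, but lowers the shared-notes effort by 39, which costs D their own share of that drop: 2.1/5 × 39 = 16.38.
Net gain = 39 − 16.38 = 22.62. The private return per contributed unit (0.4200) is below 1, so free-riding is indeed the best response regardless of what the others do.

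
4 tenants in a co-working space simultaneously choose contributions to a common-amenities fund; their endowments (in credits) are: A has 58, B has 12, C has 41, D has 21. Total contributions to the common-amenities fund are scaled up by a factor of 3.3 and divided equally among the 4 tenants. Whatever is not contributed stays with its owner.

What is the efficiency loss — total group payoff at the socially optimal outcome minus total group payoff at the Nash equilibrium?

The private return per contributed unit is 3.3/4 = 0.8250 < 1 for every player regardless of endowment, so the Nash equilibrium is zero contribution and the group total is Σ E_j = 58 + 12 + 41 + 21 = 132.
Each contributed unit returns 3.300 to the group, so the social optimum is full contribution by everyone: group total = 3.300 × 132 = 435.60.
Efficiency loss = (3.300 − 1) × 132 = 303.60.

303.60 credits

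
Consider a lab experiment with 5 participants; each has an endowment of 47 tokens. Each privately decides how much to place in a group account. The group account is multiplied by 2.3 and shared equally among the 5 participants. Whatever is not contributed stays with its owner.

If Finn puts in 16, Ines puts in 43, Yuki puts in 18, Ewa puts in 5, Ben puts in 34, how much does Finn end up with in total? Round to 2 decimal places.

84.36 tokens

Total contributed: 16 + 43 + 18 + 5 + 34 = 116.
Each receives 2.3 × 116 / 5 = 53.36 from the group account.
Finn keeps 47 − 16 = 31, so Finn's payoff is 31 + 53.36 = 84.36.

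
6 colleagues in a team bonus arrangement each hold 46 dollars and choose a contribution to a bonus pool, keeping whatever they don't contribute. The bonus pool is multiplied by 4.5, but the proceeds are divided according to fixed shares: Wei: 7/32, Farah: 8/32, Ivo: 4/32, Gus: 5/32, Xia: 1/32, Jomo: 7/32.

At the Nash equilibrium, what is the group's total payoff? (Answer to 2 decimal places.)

437.00 dollars

For player j, contributing a unit is worthwhile iff 4.5 × (j's share) ≥ 1, i.e. iff j's share is at least 0.2222.
Farah alone (share 8/32) is above the threshold, contributing 46; the remaining 5 contribute 0. Total contributed: 46.
The bonus pool pays out 4.5 × 46 = 207.00 in total (split across the unequal shares, but the aggregate is all that matters for the group sum).
The 5 free-riders keep 46 each, adding 230. Group total = 230 + 207.00 = 437.00.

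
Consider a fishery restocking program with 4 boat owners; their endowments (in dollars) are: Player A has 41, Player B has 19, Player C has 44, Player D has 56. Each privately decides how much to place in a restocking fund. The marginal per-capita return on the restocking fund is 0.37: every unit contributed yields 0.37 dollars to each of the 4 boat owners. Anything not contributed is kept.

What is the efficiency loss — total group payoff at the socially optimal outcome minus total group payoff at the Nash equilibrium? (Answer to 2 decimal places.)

The private return per contributed unit is 0.37 < 1 for everyone, so the Nash equilibrium is zero contribution and the group total is Σ E_j = 41 + 19 + 44 + 56 = 160.
Each contributed unit returns 1.480 to the group, so the social optimum is full contribution by everyone: group total = 1.480 × 160 = 236.80.
Efficiency loss = (1.480 − 1) × 160 = 76.80.

76.80 dollars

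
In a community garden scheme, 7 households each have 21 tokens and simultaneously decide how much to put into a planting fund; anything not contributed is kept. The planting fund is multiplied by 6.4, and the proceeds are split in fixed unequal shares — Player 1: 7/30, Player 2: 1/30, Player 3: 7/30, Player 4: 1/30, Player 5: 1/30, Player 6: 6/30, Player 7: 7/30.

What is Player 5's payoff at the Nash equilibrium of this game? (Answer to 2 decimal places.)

38.92 tokens

For player j, contributing a unit is worthwhile iff 6.4 × (j's share) ≥ 1, i.e. iff j's share is at least 0.1563.
The shares above 0.1563 belong to Player 1, Player 3, Player 6 and Player 7, contributing 21 each; the remaining 3 contribute 0. Total contributed: 84.
Player 5 keeps 21 and receives 6.4 × 84 × 1/30 = 17.92 from the planting fund, for a payoff of 38.92.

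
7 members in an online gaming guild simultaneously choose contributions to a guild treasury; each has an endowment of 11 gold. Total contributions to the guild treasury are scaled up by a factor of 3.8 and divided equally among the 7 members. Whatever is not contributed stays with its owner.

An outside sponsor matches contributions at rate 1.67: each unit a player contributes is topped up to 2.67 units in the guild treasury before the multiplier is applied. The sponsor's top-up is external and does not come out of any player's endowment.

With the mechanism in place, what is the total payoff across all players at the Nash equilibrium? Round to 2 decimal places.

With the mechanism, a contributed unit returns 3.8 × 2.67 / 7 = 1.4494 per unit of net cost to the contributor — now above 1 — so contributing fully is weakly dominant for every player.
So the Nash equilibrium is full contribution by all 7; the group earns 3.8 × 2.67 × 77 = 781.24.

781.24 gold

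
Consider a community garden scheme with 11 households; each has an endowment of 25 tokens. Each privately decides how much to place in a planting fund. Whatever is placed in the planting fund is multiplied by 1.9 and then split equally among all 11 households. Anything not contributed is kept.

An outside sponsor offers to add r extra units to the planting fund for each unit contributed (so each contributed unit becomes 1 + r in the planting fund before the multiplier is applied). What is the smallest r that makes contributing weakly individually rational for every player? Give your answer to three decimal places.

4.789

With matching at rate r, one contributed unit becomes (1 + r) in the planting fund and returns 1.9 × (1 + r) / 11 to the contributor.
Setting this equal to 1: 1 + r = 11/1.9 = 5.7895.
So the minimum matching rate is r = 5.7895 − 1 = 4.789.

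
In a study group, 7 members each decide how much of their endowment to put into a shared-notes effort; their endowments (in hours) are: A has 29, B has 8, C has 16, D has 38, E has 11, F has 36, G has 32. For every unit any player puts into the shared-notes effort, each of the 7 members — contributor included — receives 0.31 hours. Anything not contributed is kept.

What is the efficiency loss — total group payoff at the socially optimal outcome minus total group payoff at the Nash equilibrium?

The private return per contributed unit is 0.31 < 1 for everyone, so the Nash equilibrium is zero contribution and the group total is Σ E_j = 29 + 8 + 16 + 38 + 11 + 36 + 32 = 170.
Each contributed unit returns 2.170 to the group, so the social optimum is full contribution by everyone: group total = 2.170 × 170 = 368.90.
Efficiency loss = (2.170 − 1) × 170 = 198.90.

198.90 hours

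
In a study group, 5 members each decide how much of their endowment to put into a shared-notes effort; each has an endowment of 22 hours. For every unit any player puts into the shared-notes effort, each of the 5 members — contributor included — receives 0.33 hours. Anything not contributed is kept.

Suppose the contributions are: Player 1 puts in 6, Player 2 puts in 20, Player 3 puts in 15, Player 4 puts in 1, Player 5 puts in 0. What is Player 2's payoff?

15.86 hours

Total contributed: 6 + 20 + 15 + 1 + 0 = 42.
Each receives 0.33 × 42 = 13.86 from the shared-notes effort.
Player 2 keeps 22 − 20 = 2, so Player 2's payoff is 2 + 13.86 = 15.86.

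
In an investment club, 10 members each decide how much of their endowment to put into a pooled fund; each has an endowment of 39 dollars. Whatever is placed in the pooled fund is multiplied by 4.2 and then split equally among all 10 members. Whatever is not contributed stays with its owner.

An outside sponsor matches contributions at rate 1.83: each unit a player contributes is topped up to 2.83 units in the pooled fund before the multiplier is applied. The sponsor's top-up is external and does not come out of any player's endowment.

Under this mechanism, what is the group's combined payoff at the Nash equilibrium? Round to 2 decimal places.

4635.54 dollars

Under the mechanism each unit contributed yields 4.2 × 2.83 / 10 = 1.1886 back to its contributor per unit of net cost, which exceeds 1, making full contribution the dominant choice for everyone.
So the Nash equilibrium is full contribution by all 10; the group earns 4.2 × 2.83 × 390 = 4635.54.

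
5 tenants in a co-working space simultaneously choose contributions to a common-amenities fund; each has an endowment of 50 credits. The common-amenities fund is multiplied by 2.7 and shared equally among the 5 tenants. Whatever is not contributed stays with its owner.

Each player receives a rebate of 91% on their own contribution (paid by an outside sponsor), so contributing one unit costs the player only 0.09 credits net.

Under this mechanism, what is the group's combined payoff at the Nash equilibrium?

902.50 credits

With the mechanism, a contributed unit returns (2.7/5) / 0.09 = 6.0000 per unit of net cost to the contributor — now above 1 — so contributing fully is weakly dominant for every player.
At the Nash equilibrium everyone contributes 50. Group total payoff = 5 × (50 × 0.91 + 2.7 × 50) = 902.50.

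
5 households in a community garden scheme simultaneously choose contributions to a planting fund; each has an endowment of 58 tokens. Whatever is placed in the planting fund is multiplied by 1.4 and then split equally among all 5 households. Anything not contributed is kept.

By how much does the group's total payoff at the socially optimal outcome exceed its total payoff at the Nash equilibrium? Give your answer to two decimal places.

Each contributed unit returns 1.4/5 = 0.2800 to its contributor — below 1 — so contributing 0 is dominant for every player. At the Nash equilibrium everyone keeps their 58, and the group total is 5 × 58 = 290.
Each contributed unit returns 1.400 to the group as a whole (0.2800 to each of 5 players), which exceeds 1, so the social optimum is full contribution: group total = 1.400 × 290 = 406.00.
Efficiency loss = 406.00 − 290 = 116.00.

116.00 tokens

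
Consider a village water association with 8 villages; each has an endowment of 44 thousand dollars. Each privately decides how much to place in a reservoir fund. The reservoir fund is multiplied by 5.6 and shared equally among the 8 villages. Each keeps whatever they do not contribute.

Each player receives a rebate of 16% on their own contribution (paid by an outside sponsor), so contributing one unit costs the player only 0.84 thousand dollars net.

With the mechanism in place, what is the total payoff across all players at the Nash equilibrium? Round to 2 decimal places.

The effective private return is (5.6/8) / 0.84 = 0.8333, which is still under 1, so the mechanism doesn't change anyone's dominant strategy: zero contribution.
At the Nash equilibrium no one contributes; group total payoff = 8 × 44 = 352.

352.00 thousand dollars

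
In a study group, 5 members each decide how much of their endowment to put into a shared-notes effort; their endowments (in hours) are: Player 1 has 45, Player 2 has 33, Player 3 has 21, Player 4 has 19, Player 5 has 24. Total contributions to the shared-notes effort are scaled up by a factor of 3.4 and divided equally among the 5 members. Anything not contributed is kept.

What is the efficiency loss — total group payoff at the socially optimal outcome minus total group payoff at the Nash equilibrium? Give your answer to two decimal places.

340.80 hours

The private return per contributed unit is 3.4/5 = 0.6800 < 1 for every player regardless of endowment, so the Nash equilibrium is zero contribution and the group total is Σ E_j = 45 + 33 + 21 + 19 + 24 = 142.
Each contributed unit returns 3.400 to the group, so the social optimum is full contribution by everyone: group total = 3.400 × 142 = 482.80.
Efficiency loss = (3.400 − 1) × 142 = 340.80.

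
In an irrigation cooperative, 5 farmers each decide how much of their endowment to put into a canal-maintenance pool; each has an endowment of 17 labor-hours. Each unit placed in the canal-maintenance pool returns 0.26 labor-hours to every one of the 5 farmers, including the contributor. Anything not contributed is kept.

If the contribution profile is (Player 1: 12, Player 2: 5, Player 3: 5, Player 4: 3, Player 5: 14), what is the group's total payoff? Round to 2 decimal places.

96.70 labor-hours

Total contributed: 12 + 5 + 5 + 3 + 14 = 39; total kept: 5 × 17 − 39 = 46.
The canal-maintenance pool pays out 0.26 × 5 × 39 = 50.70 in aggregate.
Group total = 46 + 50.70 = 96.70.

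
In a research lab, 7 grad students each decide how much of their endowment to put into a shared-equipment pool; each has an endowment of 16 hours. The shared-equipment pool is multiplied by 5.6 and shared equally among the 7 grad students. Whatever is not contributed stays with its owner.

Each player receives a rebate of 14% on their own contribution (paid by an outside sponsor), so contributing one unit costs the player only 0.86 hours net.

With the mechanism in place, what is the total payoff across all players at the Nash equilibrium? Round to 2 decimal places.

With the mechanism, a contributed unit returns (5.6/7) / 0.86 = 0.9302 per unit of net cost — still below 1 — so contributing 0 remains dominant for every player.
At the Nash equilibrium no one contributes; group total payoff = 7 × 16 = 112.

112.00 hours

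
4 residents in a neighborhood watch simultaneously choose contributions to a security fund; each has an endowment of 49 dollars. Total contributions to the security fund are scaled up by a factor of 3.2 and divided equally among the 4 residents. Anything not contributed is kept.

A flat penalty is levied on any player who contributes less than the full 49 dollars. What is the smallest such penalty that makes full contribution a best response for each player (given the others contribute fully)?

Given the others contribute fully, the best deviation is to contribute 0 (any partial contribution still incurs the fine and gives up units whose private return 0.8000 is below 1).
Deviating from 49 to 0 saves 49 dollars but forfeits the deviator's share of the drop in the security fund: 3.2/4 × 49 = 39.20.
So the deviation gain is 49 − 39.20 = 9.80, and the fine must be at least 9.80 dollars to wipe it out.

9.80 dollars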